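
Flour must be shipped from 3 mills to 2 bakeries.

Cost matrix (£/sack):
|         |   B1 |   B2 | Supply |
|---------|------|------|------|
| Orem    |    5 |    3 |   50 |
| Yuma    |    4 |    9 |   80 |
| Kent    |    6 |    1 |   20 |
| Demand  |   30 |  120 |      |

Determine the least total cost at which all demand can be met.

740

An optimal shipping plan:
  Orem→B2: 50 × £3 = £150
  Yuma→B1: 30 × £4 = £120
  Yuma→B2: 50 × £9 = £450
  Kent→B2: 20 × £1 = £20
Total = 150 + 120 + 450 + 20 = £740.
(Supply check: Orem ships 50; Yuma ships 80; Kent ships 20.)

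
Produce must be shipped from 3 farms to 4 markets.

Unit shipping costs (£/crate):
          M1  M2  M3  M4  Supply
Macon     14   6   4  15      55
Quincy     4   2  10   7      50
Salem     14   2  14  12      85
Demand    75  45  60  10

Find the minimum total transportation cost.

1050

Optimal allocation:
  Macon–M3: 55 × £4 = £220
  Quincy–M1: 50 × £4 = £200
  Salem–M1: 25 × £14 = £350
  Salem–M2: 45 × £2 = £90
  Salem–M3: 5 × £14 = £70
  Salem–M4: 10 × £12 = £120
Total = 220 + 200 + 350 + 90 + 70 + 120 = £1050.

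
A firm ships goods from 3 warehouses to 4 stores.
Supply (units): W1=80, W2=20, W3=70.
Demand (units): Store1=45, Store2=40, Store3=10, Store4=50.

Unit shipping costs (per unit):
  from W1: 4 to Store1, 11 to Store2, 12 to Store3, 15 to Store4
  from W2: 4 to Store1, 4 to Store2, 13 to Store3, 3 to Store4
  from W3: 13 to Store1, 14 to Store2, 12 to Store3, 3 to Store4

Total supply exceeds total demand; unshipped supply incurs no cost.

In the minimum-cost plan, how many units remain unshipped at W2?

An optimal plan:
  W1->Store1: 45 × 4 = 180
  W1->Store2: 20 × 11 = 220
  W1->Store3: 10 × 12 = 120
  W2->Store2: 20 × 4 = 80
  W3->Store4: 50 × 3 = 150
Total cost = 750.
W2 ships 20 of its 20, leaving 0.

0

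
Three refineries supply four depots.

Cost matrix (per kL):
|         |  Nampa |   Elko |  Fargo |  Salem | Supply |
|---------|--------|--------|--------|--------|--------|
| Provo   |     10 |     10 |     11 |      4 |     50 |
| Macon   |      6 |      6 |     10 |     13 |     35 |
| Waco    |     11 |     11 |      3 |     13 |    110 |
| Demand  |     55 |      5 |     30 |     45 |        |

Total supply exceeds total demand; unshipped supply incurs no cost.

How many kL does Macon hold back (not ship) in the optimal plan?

Minimum-cost shipments:
  Provo→Elko: 5 kL
  Provo→Salem: 45 kL
  Macon→Nampa: 35 kL
  Waco→Nampa: 20 kL
  Waco→Fargo: 30 kL
Total cost = 750.
Macon ships 35 of its 35, leaving 0.

0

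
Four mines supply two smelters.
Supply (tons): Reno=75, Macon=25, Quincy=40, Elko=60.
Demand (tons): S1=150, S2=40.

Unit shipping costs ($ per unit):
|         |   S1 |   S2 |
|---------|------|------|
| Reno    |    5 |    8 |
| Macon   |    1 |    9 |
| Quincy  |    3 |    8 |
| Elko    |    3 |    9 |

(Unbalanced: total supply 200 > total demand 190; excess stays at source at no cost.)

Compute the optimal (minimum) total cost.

An optimal shipping plan:
  Reno->S1: 25 × $5 = $125
  Reno->S2: 40 × $8 = $320
  Macon->S1: 25 × $1 = $25
  Quincy->S1: 40 × $3 = $120
  Elko->S1: 60 × $3 = $180
Total = 125 + 320 + 25 + 120 + 180 = $770.

770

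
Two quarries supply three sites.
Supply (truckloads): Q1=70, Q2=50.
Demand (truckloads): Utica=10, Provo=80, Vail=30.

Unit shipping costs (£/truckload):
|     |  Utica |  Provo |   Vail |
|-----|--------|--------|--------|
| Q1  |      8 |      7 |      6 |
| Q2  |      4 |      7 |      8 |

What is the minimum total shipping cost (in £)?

780

A cheapest plan:
  Q1->Provo: 40 truckloads
  Q1->Vail: 30 truckloads
  Q2->Utica: 10 truckloads
  Q2->Provo: 40 truckloads
Total cost = £780.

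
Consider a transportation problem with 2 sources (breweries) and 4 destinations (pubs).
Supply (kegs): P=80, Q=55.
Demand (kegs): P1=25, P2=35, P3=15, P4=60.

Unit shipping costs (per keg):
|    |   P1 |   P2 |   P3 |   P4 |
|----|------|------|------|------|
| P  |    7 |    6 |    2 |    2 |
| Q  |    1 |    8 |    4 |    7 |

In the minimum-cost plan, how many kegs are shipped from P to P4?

60

Optimal shipments:
  P–P2: 20 × 6 = 120
  P–P4: 60 × 2 = 120
  Q–P1: 25 × 1 = 25
  Q–P2: 15 × 8 = 120
  Q–P3: 15 × 4 = 60
Total cost = 445.
So P→P4 carries 60 kegs.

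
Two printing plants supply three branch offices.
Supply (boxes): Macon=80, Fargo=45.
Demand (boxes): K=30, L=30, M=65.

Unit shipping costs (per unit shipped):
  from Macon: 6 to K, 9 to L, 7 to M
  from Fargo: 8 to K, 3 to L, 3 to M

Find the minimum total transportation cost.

Optimal allocation:
  Macon→K: 30 boxes
  Macon→M: 50 boxes
  Fargo→L: 30 boxes
  Fargo→M: 15 boxes
Total cost = 665.
(Supply check: Macon ships 80; Fargo ships 45.)

665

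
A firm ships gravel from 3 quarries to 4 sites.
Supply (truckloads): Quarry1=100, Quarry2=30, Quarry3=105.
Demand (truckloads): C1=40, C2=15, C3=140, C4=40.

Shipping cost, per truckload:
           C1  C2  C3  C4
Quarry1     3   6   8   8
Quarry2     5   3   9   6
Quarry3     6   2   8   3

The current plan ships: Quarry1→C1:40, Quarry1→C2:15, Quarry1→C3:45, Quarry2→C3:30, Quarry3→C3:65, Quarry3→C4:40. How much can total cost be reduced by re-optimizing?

Current plan cost = 40·3 + 15·6 + 45·8 + 30·9 + 65·8 + 40·3 = 1480.
Optimal plan:
  Quarry1->C1: 40 × 3 = 120
  Quarry1->C3: 60 × 8 = 480
  Quarry2->C2: 15 × 3 = 45
  Quarry2->C3: 15 × 9 = 135
  Quarry3->C3: 65 × 8 = 520
  Quarry3->C4: 40 × 3 = 120
Optimal cost = 1420.
Saving = 1480 − 1420 = 60.

60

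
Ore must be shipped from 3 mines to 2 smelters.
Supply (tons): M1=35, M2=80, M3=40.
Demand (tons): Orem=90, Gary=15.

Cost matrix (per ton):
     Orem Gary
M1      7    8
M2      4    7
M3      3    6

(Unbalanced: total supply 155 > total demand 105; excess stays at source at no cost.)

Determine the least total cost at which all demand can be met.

A cheapest plan:
  M2→Orem: 65 × 4 = 260
  M3→Orem: 25 × 3 = 75
  M3→Gary: 15 × 6 = 90
Total = 260 + 75 + 90 = 425.
(Supply check: M1 ships 0; M2 ships 65; M3 ships 40.)

425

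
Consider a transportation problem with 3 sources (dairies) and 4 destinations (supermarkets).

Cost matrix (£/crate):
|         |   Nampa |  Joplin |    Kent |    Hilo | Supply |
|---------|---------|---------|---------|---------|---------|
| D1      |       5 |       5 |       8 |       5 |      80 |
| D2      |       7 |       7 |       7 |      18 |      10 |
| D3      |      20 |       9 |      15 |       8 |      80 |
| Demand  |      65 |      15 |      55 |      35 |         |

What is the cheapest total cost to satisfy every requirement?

One minimum-cost allocation:
  D1→Nampa: 65 crates
  D1→Kent: 15 crates
  D2→Kent: 10 crates
  D3→Joplin: 15 crates
  D3→Kent: 30 crates
  D3→Hilo: 35 crates
Total cost = £1380.

1380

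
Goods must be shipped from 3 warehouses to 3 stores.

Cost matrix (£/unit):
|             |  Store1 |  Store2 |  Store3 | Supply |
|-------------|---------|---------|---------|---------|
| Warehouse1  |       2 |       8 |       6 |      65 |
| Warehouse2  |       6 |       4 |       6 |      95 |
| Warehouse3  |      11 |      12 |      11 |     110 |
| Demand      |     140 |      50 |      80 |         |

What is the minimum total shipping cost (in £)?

1810

An optimal shipping plan:
  Warehouse1->Store1: 65 × £2 = £130
  Warehouse2->Store2: 50 × £4 = £200
  Warehouse2->Store3: 45 × £6 = £270
  Warehouse3->Store1: 75 × £11 = £825
  Warehouse3->Store3: 35 × £11 = £385
Total = 130 + 200 + 270 + 825 + 385 = £1810.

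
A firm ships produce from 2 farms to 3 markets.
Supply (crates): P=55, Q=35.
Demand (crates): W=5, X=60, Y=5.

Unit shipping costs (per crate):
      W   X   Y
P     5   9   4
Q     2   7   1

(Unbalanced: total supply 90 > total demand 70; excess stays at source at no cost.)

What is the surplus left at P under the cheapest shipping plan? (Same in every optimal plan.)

20

An optimal plan:
  P→X: 35 × 9 = 315
  Q→W: 5 × 2 = 10
  Q→X: 25 × 7 = 175
  Q→Y: 5 × 1 = 5
Total cost = 505.
P ships 35 of its 55, leaving 20.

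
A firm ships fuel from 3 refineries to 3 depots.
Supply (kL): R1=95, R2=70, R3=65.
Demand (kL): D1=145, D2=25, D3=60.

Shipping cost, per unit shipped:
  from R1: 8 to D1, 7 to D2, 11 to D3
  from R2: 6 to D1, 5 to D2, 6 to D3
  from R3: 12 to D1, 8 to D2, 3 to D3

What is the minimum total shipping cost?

1380

One minimum-cost allocation:
  R1–D1: 75 × 8 = 600
  R1–D2: 20 × 7 = 140
  R2–D1: 70 × 6 = 420
  R3–D2: 5 × 8 = 40
  R3–D3: 60 × 3 = 180
Total = 600 + 140 + 420 + 40 + 180 = 1380.
(Supply check: R1 ships 95; R2 ships 70; R3 ships 65.)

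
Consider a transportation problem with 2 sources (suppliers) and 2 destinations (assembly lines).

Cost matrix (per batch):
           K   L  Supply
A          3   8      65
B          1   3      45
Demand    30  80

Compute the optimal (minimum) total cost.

505

One minimum-cost allocation:
  A to K: 30 × 3 = 90
  A to L: 35 × 8 = 280
  B to L: 45 × 3 = 135
Total = 90 + 280 + 135 = 505.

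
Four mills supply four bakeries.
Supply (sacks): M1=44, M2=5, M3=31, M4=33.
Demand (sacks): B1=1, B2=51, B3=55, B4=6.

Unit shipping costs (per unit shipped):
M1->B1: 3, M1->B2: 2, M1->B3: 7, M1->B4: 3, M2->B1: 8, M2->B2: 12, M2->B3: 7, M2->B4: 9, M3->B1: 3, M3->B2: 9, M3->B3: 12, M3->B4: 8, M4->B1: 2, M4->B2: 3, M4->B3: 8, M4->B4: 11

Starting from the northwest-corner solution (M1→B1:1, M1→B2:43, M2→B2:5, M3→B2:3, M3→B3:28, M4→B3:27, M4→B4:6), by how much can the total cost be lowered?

103

Current plan cost = 1·3 + 43·2 + 5·12 + 3·9 + 28·12 + 27·8 + 6·11 = 794.
Optimal plan:
  M1–B2: 38 sacks
  M1–B4: 6 sacks
  M2–B3: 5 sacks
  M3–B1: 1 sacks
  M3–B3: 30 sacks
  M4–B2: 13 sacks
  M4–B3: 20 sacks
Optimal cost = 691.
Saving = 794 − 691 = 103.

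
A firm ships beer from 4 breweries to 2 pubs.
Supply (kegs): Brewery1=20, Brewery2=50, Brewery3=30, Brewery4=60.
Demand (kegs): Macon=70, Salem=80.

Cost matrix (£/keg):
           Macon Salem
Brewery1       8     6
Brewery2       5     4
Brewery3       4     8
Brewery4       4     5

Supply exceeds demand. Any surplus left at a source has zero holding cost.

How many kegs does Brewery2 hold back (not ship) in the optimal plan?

Minimum-cost shipments:
  Brewery1->Salem: 10 kegs
  Brewery2->Salem: 50 kegs
  Brewery3->Macon: 30 kegs
  Brewery4->Macon: 40 kegs
  Brewery4->Salem: 20 kegs
Total cost = £640.
Brewery2 ships 50 of its 50, leaving 0.

0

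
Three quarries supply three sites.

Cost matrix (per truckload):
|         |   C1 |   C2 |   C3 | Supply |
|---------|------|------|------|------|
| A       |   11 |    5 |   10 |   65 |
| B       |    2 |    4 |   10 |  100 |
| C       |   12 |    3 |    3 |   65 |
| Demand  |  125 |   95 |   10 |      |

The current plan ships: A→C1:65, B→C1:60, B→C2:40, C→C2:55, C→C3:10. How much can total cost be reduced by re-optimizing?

320

Current plan cost = 65·11 + 60·2 + 40·4 + 55·3 + 10·3 = 1190.
Optimal plan:
  A to C1: 25 × 11 = 275
  A to C2: 40 × 5 = 200
  B to C1: 100 × 2 = 200
  C to C2: 55 × 3 = 165
  C to C3: 10 × 3 = 30
Optimal cost = 870.
Saving = 1190 − 870 = 320.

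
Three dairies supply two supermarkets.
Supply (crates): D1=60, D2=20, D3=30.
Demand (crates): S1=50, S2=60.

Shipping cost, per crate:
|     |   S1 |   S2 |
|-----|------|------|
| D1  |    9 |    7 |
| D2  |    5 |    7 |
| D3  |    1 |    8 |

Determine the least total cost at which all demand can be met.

Optimal allocation:
  D1–S2: 60 crates
  D2–S1: 20 crates
  D3–S1: 30 crates
Total cost = 550.

550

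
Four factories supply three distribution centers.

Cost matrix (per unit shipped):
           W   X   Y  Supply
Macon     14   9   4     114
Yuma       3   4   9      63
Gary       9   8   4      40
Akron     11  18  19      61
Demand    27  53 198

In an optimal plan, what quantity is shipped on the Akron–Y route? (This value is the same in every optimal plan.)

34

The minimum-cost plan:
  Macon to Y: 114 × 4 = 456
  Yuma to X: 53 × 4 = 212
  Yuma to Y: 10 × 9 = 90
  Gary to Y: 40 × 4 = 160
  Akron to W: 27 × 11 = 297
  Akron to Y: 34 × 19 = 646
Total cost = 1861.
So Akron→Y carries 34 pallets.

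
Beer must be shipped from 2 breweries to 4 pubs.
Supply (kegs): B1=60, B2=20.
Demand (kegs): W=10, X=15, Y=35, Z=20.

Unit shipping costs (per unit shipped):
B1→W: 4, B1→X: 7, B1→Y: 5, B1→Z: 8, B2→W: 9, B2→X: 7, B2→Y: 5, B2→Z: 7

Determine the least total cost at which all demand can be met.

A cheapest plan:
  B1 to W: 10 × 4 = 40
  B1 to X: 15 × 7 = 105
  B1 to Y: 35 × 5 = 175
  B2 to Z: 20 × 7 = 140
Total = 40 + 105 + 175 + 140 = 460.

460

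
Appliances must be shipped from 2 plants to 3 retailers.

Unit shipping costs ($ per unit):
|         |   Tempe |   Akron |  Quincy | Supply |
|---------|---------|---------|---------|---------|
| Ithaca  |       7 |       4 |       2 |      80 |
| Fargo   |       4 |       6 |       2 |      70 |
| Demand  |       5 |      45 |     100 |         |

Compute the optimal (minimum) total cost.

A cheapest plan:
  Ithaca->Akron: 45 × $4 = $180
  Ithaca->Quincy: 35 × $2 = $70
  Fargo->Tempe: 5 × $4 = $20
  Fargo->Quincy: 65 × $2 = $130
Total = 180 + 70 + 20 + 130 = $400.

400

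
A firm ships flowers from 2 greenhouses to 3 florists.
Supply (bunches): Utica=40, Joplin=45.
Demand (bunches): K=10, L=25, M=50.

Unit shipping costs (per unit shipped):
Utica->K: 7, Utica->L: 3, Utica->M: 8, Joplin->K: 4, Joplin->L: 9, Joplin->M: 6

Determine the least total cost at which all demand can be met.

An optimal shipping plan:
  Utica–L: 25 × 3 = 75
  Utica–M: 15 × 8 = 120
  Joplin–K: 10 × 4 = 40
  Joplin–M: 35 × 6 = 210
Total = 75 + 120 + 40 + 210 = 445.

445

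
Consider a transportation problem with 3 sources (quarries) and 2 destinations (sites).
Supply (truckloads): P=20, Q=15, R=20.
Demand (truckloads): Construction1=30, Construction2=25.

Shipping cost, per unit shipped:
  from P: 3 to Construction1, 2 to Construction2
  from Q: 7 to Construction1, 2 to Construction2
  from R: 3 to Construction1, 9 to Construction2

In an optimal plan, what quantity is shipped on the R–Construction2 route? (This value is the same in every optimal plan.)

Solving gives:
  P->Construction1: 10 × 3 = 30
  P->Construction2: 10 × 2 = 20
  Q->Construction2: 15 × 2 = 30
  R->Construction1: 20 × 3 = 60
Total cost = 140.
The route R→Construction2 is not used.

0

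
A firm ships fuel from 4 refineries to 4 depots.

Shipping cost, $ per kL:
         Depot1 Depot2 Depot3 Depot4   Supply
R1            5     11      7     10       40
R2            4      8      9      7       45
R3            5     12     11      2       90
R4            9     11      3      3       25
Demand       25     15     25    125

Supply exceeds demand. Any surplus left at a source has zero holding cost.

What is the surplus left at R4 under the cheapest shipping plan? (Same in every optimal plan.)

An optimal plan:
  R1 to Depot1: 5 × $5 = $25
  R1 to Depot3: 25 × $7 = $175
  R2 to Depot1: 20 × $4 = $80
  R2 to Depot2: 15 × $8 = $120
  R2 to Depot4: 10 × $7 = $70
  R3 to Depot4: 90 × $2 = $180
  R4 to Depot4: 25 × $3 = $75
Total cost = $725.
R4 ships 25 of its 25, leaving 0.

0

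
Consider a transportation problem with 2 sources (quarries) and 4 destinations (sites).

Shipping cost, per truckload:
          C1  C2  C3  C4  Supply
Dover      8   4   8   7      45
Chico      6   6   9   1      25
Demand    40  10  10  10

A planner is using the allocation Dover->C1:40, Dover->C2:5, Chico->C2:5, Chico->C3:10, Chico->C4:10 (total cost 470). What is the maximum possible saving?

50

Current plan cost = 40·8 + 5·4 + 5·6 + 10·9 + 10·1 = 470.
Optimal plan:
  Dover→C1: 25 truckloads
  Dover→C2: 10 truckloads
  Dover→C3: 10 truckloads
  Chico→C1: 15 truckloads
  Chico→C4: 10 truckloads
Optimal cost = 420.
Saving = 470 − 420 = 50.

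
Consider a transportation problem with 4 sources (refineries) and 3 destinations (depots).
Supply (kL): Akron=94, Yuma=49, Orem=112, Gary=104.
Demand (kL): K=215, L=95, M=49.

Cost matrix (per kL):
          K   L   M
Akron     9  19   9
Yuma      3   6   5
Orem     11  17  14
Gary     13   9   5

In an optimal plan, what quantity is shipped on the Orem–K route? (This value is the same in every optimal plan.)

112

Optimal shipments:
  Akron–K: 94 kL
  Yuma–K: 9 kL
  Yuma–L: 40 kL
  Orem–K: 112 kL
  Gary–L: 55 kL
  Gary–M: 49 kL
Total cost = 3085.
So Orem→K carries 112 kL.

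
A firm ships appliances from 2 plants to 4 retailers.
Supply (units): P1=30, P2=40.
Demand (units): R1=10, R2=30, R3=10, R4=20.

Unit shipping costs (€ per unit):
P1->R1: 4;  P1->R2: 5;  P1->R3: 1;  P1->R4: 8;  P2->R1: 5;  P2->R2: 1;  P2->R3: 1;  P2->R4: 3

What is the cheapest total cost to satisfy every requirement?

Optimal allocation:
  P1->R1: 10 units
  P1->R2: 10 units
  P1->R3: 10 units
  P2->R2: 20 units
  P2->R4: 20 units
Total cost = €180.
(Supply check: P1 ships 30; P2 ships 40.)

180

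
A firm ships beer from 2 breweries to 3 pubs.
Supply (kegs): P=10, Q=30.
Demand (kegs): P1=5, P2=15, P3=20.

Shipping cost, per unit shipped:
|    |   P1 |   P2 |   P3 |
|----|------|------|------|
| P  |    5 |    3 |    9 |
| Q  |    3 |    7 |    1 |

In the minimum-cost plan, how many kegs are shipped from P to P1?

0

Optimal shipments:
  P->P2: 10 × 3 = 30
  Q->P1: 5 × 3 = 15
  Q->P2: 5 × 7 = 35
  Q->P3: 20 × 1 = 20
Total cost = 100.
The route P→P1 is not used.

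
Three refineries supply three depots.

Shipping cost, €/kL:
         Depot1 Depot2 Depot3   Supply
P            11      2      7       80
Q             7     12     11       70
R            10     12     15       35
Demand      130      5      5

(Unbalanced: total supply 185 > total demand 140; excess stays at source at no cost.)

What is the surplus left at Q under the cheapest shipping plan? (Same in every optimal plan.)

An optimal plan:
  P->Depot1: 25 × €11 = €275
  P->Depot2: 5 × €2 = €10
  P->Depot3: 5 × €7 = €35
  Q->Depot1: 70 × €7 = €490
  R->Depot1: 35 × €10 = €350
Total cost = €1160.
Q ships 70 of its 70, leaving 0.

0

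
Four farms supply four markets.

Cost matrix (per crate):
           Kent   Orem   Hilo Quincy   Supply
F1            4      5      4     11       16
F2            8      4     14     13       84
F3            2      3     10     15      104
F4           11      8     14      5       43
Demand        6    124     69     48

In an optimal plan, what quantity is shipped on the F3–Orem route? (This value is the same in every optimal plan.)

45

The minimum-cost plan:
  F1–Hilo: 16 × 4 = 64
  F2–Orem: 79 × 4 = 316
  F2–Quincy: 5 × 13 = 65
  F3–Kent: 6 × 2 = 12
  F3–Orem: 45 × 3 = 135
  F3–Hilo: 53 × 10 = 530
  F4–Quincy: 43 × 5 = 215
Total cost = 1337.
So F3→Orem carries 45 crates.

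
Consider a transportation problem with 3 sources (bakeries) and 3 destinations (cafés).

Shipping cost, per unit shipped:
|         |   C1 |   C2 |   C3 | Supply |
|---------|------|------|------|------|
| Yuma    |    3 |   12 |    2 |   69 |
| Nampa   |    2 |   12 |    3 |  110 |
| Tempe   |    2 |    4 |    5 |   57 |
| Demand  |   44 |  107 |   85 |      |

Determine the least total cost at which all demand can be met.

A cheapest plan:
  Yuma→C3: 69 × 2 = 138
  Nampa→C1: 44 × 2 = 88
  Nampa→C2: 50 × 12 = 600
  Nampa→C3: 16 × 3 = 48
  Tempe→C2: 57 × 4 = 228
Total = 138 + 88 + 600 + 48 + 228 = 1102.

1102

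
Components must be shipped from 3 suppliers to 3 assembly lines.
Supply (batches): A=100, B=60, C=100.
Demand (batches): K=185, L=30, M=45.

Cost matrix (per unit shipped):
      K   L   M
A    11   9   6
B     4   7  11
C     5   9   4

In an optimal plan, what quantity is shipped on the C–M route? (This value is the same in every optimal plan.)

0

Optimal shipments:
  A->K: 25 × 11 = 275
  A->L: 30 × 9 = 270
  A->M: 45 × 6 = 270
  B->K: 60 × 4 = 240
  C->K: 100 × 5 = 500
Total cost = 1555.
The route C→M is not used.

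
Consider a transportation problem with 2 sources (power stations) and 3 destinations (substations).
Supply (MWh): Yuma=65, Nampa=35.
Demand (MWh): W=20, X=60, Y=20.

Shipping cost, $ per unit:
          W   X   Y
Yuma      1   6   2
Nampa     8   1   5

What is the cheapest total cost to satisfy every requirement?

245

A cheapest plan:
  Yuma to W: 20 × $1 = $20
  Yuma to X: 25 × $6 = $150
  Yuma to Y: 20 × $2 = $40
  Nampa to X: 35 × $1 = $35
Total = 20 + 150 + 40 + 35 = $245.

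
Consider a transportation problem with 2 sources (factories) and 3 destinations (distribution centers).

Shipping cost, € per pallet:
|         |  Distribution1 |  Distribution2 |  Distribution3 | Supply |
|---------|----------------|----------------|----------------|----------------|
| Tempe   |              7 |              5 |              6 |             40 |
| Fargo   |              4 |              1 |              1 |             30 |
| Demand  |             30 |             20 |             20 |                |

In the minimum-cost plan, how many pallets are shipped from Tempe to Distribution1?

30

Solving gives:
  Tempe->Distribution1: 30 × €7 = €210
  Tempe->Distribution2: 10 × €5 = €50
  Fargo->Distribution2: 10 × €1 = €10
  Fargo->Distribution3: 20 × €1 = €20
Total cost = €290.
So Tempe→Distribution1 carries 30 pallets.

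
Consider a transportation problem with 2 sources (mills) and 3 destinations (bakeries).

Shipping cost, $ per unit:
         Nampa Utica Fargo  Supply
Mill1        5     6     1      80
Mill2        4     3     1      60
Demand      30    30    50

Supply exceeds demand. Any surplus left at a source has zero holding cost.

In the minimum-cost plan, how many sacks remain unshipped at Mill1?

An optimal plan:
  Mill1–Fargo: 50 × $1 = $50
  Mill2–Nampa: 30 × $4 = $120
  Mill2–Utica: 30 × $3 = $90
Total cost = $260.
Mill1 ships 50 of its 80, leaving 30.

30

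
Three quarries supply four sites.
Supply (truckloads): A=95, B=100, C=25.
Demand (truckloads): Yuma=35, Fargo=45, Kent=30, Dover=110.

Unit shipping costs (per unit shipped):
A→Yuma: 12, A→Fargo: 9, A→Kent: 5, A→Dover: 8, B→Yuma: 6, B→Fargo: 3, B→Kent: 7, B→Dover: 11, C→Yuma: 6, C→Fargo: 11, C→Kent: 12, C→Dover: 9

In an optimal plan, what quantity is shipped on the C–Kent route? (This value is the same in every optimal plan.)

The minimum-cost plan:
  A–Kent: 10 truckloads
  A–Dover: 85 truckloads
  B–Yuma: 35 truckloads
  B–Fargo: 45 truckloads
  B–Kent: 20 truckloads
  C–Dover: 25 truckloads
Total cost = 1440.
The route C→Kent is not used.

0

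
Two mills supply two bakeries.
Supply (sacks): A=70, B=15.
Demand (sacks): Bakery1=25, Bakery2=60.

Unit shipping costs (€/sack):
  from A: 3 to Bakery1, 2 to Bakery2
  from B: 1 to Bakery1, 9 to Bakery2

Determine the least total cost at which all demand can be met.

An optimal shipping plan:
  A→Bakery1: 10 sacks
  A→Bakery2: 60 sacks
  B→Bakery1: 15 sacks
Total cost = €165.

165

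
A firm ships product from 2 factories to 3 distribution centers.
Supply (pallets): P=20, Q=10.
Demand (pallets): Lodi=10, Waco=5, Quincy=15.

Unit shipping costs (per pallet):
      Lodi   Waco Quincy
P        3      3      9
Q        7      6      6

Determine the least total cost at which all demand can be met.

150

Optimal allocation:
  P→Lodi: 10 × 3 = 30
  P→Waco: 5 × 3 = 15
  P→Quincy: 5 × 9 = 45
  Q→Quincy: 10 × 6 = 60
Total = 30 + 15 + 45 + 60 = 150.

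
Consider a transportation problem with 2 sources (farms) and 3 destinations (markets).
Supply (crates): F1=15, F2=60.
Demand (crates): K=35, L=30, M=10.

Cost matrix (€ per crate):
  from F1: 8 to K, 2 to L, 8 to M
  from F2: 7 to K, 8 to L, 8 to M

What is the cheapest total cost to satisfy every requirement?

475

Optimal allocation:
  F1–L: 15 crates
  F2–K: 35 crates
  F2–L: 15 crates
  F2–M: 10 crates
Total cost = €475.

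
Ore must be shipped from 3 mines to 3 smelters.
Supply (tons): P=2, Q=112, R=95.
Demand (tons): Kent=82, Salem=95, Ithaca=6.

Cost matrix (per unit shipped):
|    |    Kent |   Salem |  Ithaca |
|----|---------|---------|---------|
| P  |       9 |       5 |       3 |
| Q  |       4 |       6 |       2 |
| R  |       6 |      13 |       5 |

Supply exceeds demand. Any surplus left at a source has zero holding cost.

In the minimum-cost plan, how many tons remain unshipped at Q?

Minimum-cost shipments:
  P→Salem: 2 × 5 = 10
  Q→Kent: 13 × 4 = 52
  Q→Salem: 93 × 6 = 558
  Q→Ithaca: 6 × 2 = 12
  R→Kent: 69 × 6 = 414
Total cost = 1046.
Q ships 112 of its 112, leaving 0.

0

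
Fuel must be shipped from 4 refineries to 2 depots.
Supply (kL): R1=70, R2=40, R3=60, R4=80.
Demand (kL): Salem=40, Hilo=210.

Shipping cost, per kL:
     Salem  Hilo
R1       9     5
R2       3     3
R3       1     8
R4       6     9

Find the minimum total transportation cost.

1390

A cheapest plan:
  R1→Hilo: 70 × 5 = 350
  R2→Hilo: 40 × 3 = 120
  R3→Salem: 40 × 1 = 40
  R3→Hilo: 20 × 8 = 160
  R4→Hilo: 80 × 9 = 720
Total = 350 + 120 + 40 + 160 + 720 = 1390.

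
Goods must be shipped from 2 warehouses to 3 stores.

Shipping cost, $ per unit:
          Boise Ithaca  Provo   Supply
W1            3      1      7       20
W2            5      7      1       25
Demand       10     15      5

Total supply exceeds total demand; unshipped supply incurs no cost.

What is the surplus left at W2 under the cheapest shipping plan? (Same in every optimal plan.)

15

Minimum-cost shipments:
  W1–Boise: 5 × $3 = $15
  W1–Ithaca: 15 × $1 = $15
  W2–Boise: 5 × $5 = $25
  W2–Provo: 5 × $1 = $5
Total cost = $60.
W2 ships 10 of its 25, leaving 15.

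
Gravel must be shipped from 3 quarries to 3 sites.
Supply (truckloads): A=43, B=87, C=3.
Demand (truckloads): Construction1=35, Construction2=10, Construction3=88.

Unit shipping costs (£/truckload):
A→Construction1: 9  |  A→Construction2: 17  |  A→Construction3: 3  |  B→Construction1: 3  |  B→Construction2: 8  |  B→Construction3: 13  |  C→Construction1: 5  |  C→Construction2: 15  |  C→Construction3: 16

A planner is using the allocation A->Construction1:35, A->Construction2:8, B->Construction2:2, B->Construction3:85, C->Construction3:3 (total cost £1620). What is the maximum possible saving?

Current plan cost = 35·9 + 8·17 + 2·8 + 85·13 + 3·16 = £1620.
Optimal plan:
  A to Construction3: 43 × £3 = £129
  B to Construction1: 32 × £3 = £96
  B to Construction2: 10 × £8 = £80
  B to Construction3: 45 × £13 = £585
  C to Construction1: 3 × £5 = £15
Optimal cost = £905.
Saving = 1620 − 905 = £715.

715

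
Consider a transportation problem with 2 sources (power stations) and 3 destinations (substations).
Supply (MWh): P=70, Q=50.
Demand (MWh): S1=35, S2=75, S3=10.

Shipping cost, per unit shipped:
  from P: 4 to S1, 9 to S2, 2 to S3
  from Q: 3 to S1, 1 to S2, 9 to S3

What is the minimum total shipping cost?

435

A cheapest plan:
  P->S1: 35 × 4 = 140
  P->S2: 25 × 9 = 225
  P->S3: 10 × 2 = 20
  Q->S2: 50 × 1 = 50
Total = 140 + 225 + 20 + 50 = 435.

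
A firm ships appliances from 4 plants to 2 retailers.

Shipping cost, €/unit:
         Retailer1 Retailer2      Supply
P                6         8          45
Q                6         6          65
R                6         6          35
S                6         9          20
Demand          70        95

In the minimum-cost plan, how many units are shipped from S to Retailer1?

20

Solving gives:
  P–Retailer1: 45 × €6 = €270
  Q–Retailer1: 5 × €6 = €30
  Q–Retailer2: 60 × €6 = €360
  R–Retailer2: 35 × €6 = €210
  S–Retailer1: 20 × €6 = €120
Total cost = €990.
So S→Retailer1 carries 20 units.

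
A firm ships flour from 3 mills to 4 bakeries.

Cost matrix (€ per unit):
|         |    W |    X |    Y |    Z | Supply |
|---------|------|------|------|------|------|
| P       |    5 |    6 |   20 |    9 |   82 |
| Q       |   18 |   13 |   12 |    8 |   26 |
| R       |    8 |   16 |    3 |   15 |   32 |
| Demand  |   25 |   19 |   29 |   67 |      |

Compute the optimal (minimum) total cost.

912

Optimal allocation:
  P to W: 22 × €5 = €110
  P to X: 19 × €6 = €114
  P to Z: 41 × €9 = €369
  Q to Z: 26 × €8 = €208
  R to W: 3 × €8 = €24
  R to Y: 29 × €3 = €87
Total = 110 + 114 + 369 + 208 + 24 + 87 = €912.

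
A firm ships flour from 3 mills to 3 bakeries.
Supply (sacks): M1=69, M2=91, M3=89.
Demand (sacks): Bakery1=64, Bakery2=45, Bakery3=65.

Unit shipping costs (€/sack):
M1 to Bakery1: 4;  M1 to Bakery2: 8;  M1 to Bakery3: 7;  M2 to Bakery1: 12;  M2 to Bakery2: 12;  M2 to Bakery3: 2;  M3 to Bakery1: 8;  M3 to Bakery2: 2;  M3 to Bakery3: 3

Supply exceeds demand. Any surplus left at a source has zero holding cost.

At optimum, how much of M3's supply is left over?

An optimal plan:
  M1→Bakery1: 64 sacks
  M2→Bakery3: 65 sacks
  M3→Bakery2: 45 sacks
Total cost = €476.
M3 ships 45 of its 89, leaving 44.

44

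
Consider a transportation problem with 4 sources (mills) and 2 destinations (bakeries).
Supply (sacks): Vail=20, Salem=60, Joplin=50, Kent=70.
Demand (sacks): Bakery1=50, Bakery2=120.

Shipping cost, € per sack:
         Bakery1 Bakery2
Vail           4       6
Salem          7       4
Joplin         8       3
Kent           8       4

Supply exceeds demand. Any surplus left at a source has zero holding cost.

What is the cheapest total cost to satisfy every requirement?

720

A cheapest plan:
  Vail to Bakery1: 20 × €4 = €80
  Salem to Bakery1: 30 × €7 = €210
  Salem to Bakery2: 30 × €4 = €120
  Joplin to Bakery2: 50 × €3 = €150
  Kent to Bakery2: 40 × €4 = €160
Total = 80 + 210 + 120 + 150 + 160 = €720.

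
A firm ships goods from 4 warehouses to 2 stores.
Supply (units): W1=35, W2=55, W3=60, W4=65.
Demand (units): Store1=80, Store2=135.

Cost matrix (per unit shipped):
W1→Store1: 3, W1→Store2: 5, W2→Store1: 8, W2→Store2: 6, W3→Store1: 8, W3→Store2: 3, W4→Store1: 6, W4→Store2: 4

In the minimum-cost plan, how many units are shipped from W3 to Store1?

Optimal shipments:
  W1 to Store1: 35 × 3 = 105
  W2 to Store1: 45 × 8 = 360
  W2 to Store2: 10 × 6 = 60
  W3 to Store2: 60 × 3 = 180
  W4 to Store2: 65 × 4 = 260
Total cost = 965.
The route W3→Store1 is not used.

0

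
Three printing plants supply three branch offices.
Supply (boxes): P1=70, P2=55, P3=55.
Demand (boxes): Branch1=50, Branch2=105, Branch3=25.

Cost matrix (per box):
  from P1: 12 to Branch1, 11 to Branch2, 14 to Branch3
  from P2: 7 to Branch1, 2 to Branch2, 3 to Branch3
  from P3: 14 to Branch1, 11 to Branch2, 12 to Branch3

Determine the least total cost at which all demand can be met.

1560

An optimal shipping plan:
  P1–Branch1: 50 × 12 = 600
  P1–Branch2: 20 × 11 = 220
  P2–Branch2: 30 × 2 = 60
  P2–Branch3: 25 × 3 = 75
  P3–Branch2: 55 × 11 = 605
Total = 600 + 220 + 60 + 75 + 605 = 1560.
(Supply check: P1 ships 70; P2 ships 55; P3 ships 55.)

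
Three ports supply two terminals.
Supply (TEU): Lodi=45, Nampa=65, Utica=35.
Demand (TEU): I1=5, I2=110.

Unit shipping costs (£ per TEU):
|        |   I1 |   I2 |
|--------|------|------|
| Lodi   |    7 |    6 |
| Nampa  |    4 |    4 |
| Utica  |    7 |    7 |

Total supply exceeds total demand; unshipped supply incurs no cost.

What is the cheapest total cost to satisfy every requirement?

One minimum-cost allocation:
  Lodi–I2: 45 × £6 = £270
  Nampa–I2: 65 × £4 = £260
  Utica–I1: 5 × £7 = £35
Total = 270 + 260 + 35 = £565.
(Supply check: Lodi ships 45; Nampa ships 65; Utica ships 5.)

565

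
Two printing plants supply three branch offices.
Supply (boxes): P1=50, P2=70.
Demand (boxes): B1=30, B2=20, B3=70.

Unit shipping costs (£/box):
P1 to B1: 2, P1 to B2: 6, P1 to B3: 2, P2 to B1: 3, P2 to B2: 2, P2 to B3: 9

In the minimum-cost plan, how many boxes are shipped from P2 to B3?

20

Optimal shipments:
  P1 to B3: 50 × £2 = £100
  P2 to B1: 30 × £3 = £90
  P2 to B2: 20 × £2 = £40
  P2 to B3: 20 × £9 = £180
Total cost = £410.
So P2→B3 carries 20 boxes.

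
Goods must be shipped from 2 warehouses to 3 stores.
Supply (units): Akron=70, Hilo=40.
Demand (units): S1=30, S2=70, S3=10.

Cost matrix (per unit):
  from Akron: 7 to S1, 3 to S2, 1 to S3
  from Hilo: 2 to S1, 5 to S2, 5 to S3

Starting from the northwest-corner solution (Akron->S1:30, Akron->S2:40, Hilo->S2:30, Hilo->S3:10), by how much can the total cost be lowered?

230

Current plan cost = 30·7 + 40·3 + 30·5 + 10·5 = 530.
Optimal plan:
  Akron to S2: 60 × 3 = 180
  Akron to S3: 10 × 1 = 10
  Hilo to S1: 30 × 2 = 60
  Hilo to S2: 10 × 5 = 50
Optimal cost = 300.
Saving = 530 − 300 = 230.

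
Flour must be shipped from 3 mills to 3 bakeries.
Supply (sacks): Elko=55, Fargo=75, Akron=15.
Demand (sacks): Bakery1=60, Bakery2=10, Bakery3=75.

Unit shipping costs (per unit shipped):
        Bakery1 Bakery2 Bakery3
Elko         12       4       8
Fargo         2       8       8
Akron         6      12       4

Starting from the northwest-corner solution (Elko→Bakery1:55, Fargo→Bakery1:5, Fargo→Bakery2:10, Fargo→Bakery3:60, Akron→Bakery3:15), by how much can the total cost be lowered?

Current plan cost = 55·12 + 5·2 + 10·8 + 60·8 + 15·4 = 1290.
Optimal plan:
  Elko->Bakery2: 10 × 4 = 40
  Elko->Bakery3: 45 × 8 = 360
  Fargo->Bakery1: 60 × 2 = 120
  Fargo->Bakery3: 15 × 8 = 120
  Akron->Bakery3: 15 × 4 = 60
Optimal cost = 700.
Saving = 1290 − 700 = 590.

590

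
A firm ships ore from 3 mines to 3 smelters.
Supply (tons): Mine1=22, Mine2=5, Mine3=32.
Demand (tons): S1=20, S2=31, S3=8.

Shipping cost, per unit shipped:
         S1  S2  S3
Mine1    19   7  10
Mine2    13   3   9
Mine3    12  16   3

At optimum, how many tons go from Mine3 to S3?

Solving gives:
  Mine1->S2: 22 × 7 = 154
  Mine2->S2: 5 × 3 = 15
  Mine3->S1: 20 × 12 = 240
  Mine3->S2: 4 × 16 = 64
  Mine3->S3: 8 × 3 = 24
Total cost = 497.
So Mine3→S3 carries 8 tons.

8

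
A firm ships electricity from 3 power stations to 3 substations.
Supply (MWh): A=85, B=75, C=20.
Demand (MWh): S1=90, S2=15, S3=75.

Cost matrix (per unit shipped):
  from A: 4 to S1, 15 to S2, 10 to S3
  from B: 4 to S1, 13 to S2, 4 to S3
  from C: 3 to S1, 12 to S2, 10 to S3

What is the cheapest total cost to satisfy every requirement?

Optimal allocation:
  A to S1: 85 × 4 = 340
  B to S3: 75 × 4 = 300
  C to S1: 5 × 3 = 15
  C to S2: 15 × 12 = 180
Total = 340 + 300 + 15 + 180 = 835.

835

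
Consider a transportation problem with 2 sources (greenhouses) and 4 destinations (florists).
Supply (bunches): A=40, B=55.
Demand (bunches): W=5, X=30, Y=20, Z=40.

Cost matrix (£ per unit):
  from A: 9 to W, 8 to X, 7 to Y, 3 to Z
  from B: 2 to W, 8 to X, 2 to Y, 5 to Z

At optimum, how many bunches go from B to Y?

20

Optimal shipments:
  A->Z: 40 × £3 = £120
  B->W: 5 × £2 = £10
  B->X: 30 × £8 = £240
  B->Y: 20 × £2 = £40
Total cost = £410.
So B→Y carries 20 bunches.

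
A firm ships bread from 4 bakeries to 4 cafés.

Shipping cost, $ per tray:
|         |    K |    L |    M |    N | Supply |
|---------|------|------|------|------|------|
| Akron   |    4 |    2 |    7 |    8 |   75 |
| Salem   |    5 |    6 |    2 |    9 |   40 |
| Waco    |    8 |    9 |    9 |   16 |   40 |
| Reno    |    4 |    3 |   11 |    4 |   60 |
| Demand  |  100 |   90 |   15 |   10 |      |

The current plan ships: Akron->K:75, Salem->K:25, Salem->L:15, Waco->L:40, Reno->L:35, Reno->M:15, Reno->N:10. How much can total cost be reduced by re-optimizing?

335

Current plan cost = 75·4 + 25·5 + 15·6 + 40·9 + 35·3 + 15·11 + 10·4 = $1185.
Optimal plan:
  Akron→L: 75 trays
  Salem→K: 25 trays
  Salem→M: 15 trays
  Waco→K: 40 trays
  Reno→K: 35 trays
  Reno→L: 15 trays
  Reno→N: 10 trays
Optimal cost = $850.
Saving = 1185 − 850 = $335.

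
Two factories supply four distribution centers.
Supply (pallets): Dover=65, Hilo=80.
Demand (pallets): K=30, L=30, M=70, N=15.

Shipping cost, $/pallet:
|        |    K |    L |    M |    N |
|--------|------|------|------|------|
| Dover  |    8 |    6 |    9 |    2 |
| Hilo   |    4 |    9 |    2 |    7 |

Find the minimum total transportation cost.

An optimal shipping plan:
  Dover to K: 20 × $8 = $160
  Dover to L: 30 × $6 = $180
  Dover to N: 15 × $2 = $30
  Hilo to K: 10 × $4 = $40
  Hilo to M: 70 × $2 = $140
Total = 160 + 180 + 30 + 40 + 140 = $550.
(Supply check: Dover ships 65; Hilo ships 80.)

550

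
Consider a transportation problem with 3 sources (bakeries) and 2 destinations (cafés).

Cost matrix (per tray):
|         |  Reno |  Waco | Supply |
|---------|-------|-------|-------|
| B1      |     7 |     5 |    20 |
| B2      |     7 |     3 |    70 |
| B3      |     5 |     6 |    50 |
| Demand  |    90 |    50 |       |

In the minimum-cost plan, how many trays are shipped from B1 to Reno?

Solving gives:
  B1→Reno: 20 trays
  B2→Reno: 20 trays
  B2→Waco: 50 trays
  B3→Reno: 50 trays
Total cost = 680.
So B1→Reno carries 20 trays.

20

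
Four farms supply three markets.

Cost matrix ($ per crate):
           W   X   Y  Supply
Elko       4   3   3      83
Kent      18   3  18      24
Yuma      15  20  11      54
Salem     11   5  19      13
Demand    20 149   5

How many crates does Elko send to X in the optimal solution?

The minimum-cost plan:
  Elko->X: 83 × $3 = $249
  Kent->X: 24 × $3 = $72
  Yuma->W: 20 × $15 = $300
  Yuma->X: 29 × $20 = $580
  Yuma->Y: 5 × $11 = $55
  Salem->X: 13 × $5 = $65
Total cost = $1321.
So Elko→X carries 83 crates.

83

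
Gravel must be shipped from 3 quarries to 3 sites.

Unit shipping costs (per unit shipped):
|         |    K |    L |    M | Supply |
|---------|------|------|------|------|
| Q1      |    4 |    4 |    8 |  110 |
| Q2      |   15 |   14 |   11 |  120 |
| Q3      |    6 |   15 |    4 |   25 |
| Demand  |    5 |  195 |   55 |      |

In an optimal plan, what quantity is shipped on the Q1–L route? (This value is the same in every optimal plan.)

Solving gives:
  Q1→L: 110 truckloads
  Q2→L: 85 truckloads
  Q2→M: 35 truckloads
  Q3→K: 5 truckloads
  Q3→M: 20 truckloads
Total cost = 2125.
So Q1→L carries 110 truckloads.

110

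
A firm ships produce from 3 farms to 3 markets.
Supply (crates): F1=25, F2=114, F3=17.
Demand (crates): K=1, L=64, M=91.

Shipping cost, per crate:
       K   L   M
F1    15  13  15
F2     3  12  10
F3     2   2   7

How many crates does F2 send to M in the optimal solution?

91

Solving gives:
  F1→L: 25 crates
  F2→K: 1 crates
  F2→L: 22 crates
  F2→M: 91 crates
  F3→L: 17 crates
Total cost = 1536.
So F2→M carries 91 crates.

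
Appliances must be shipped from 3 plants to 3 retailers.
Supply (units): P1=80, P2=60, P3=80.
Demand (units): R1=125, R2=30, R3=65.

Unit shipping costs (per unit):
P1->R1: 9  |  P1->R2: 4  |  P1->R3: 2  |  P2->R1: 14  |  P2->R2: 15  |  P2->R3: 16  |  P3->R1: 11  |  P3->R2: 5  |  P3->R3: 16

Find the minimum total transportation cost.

A cheapest plan:
  P1–R1: 15 × 9 = 135
  P1–R3: 65 × 2 = 130
  P2–R1: 60 × 14 = 840
  P3–R1: 50 × 11 = 550
  P3–R2: 30 × 5 = 150
Total = 135 + 130 + 840 + 550 + 150 = 1805.
(Supply check: P1 ships 80; P2 ships 60; P3 ships 80.)

1805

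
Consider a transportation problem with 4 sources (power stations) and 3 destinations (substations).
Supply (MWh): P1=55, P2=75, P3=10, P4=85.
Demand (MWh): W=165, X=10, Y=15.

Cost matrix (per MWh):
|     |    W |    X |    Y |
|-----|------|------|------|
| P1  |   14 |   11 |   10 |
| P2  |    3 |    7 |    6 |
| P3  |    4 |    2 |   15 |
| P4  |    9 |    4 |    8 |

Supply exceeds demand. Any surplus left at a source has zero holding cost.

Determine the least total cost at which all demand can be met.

Optimal allocation:
  P1 to W: 5 × 14 = 70
  P1 to Y: 15 × 10 = 150
  P2 to W: 75 × 3 = 225
  P3 to W: 10 × 4 = 40
  P4 to W: 75 × 9 = 675
  P4 to X: 10 × 4 = 40
Total = 70 + 150 + 225 + 40 + 675 + 40 = 1200.

1200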